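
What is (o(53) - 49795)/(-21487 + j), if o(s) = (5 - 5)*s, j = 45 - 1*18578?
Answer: 433/348 ≈ 1.2443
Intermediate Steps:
j = -18533 (j = 45 - 18578 = -18533)
o(s) = 0 (o(s) = 0*s = 0)
(o(53) - 49795)/(-21487 + j) = (0 - 49795)/(-21487 - 18533) = -49795/(-40020) = -49795*(-1/40020) = 433/348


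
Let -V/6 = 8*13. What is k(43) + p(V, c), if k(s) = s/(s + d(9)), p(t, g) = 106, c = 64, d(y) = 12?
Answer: 5873/55 ≈ 106.78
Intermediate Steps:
V = -624 (V = -48*13 = -6*104 = -624)
k(s) = s/(12 + s) (k(s) = s/(s + 12) = s/(12 + s))
k(43) + p(V, c) = 43/(12 + 43) + 106 = 43/55 + 106 = 5873/55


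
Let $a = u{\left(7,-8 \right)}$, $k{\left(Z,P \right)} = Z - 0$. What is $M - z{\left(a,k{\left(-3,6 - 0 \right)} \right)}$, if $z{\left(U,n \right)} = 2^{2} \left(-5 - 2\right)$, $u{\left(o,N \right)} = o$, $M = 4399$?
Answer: $4427$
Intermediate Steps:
$k{\left(Z,P \right)} = Z$ ($k{\left(Z,P \right)} = Z + 0 = Z$)
$a = 7$
$z{\left(U,n \right)} = -28$ ($z{\left(U,n \right)} = 4 \left(-7\right) = -28$)
$M - z{\left(a,k{\left(-3,6 - 0 \right)} \right)} = 4399 - -28 = 4399 + 28 = 4427$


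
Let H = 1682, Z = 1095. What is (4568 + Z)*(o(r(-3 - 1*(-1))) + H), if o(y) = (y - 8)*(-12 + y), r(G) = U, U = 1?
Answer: 9961217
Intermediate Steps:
r(G) = 1
o(y) = (-12 + y)*(-8 + y) (o(y) = (-8 + y)*(-12 + y) = (-12 + y)*(-8 + y))
(4568 + Z)*(o(r(-3 - 1*(-1))) + H) = (4568 + 1095)*((96 + 1² - 20*1) + 1682) = 5663*((96 + 1 - 20) + 1682) = 5663*(77 + 1682) = 5663*1759 = 9961217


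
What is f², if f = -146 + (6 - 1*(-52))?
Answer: 7744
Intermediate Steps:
f = -88 (f = -146 + (6 + 52) = -146 + 58 = -88)
f² = (-88)² = 7744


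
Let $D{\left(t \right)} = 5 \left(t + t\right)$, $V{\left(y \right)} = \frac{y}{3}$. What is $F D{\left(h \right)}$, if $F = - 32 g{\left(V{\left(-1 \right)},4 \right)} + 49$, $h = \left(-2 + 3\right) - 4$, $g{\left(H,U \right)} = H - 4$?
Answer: $-5630$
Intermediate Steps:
$V{\left(y \right)} = \frac{y}{3}$ ($V{\left(y \right)} = y \frac{1}{3} = \frac{y}{3}$)
$g{\left(H,U \right)} = -4 + H$
$h = -3$ ($h = 1 - 4 = -3$)
$D{\left(t \right)} = 10 t$ ($D{\left(t \right)} = 5 \cdot 2 t = 10 t$)
$F = \frac{563}{3}$ ($F = - 32 \left(-4 + \frac{1}{3} \left(-1\right)\right) + 49 = - 32 \left(-4 - \frac{1}{3}\right) + 49 = \left(-32\right) \left(- \frac{13}{3}\right) + 49 = \frac{416}{3} + 49 = \frac{563}{3} \approx 187.67$)
$F D{\left(h \right)} = \frac{563 \cdot 10 \left(-3\right)}{3} = \frac{563}{3} \left(-30\right) = -5630$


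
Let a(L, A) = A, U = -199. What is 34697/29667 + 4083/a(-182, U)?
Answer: -114225658/5903733 ≈ -19.348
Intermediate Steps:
34697/29667 + 4083/a(-182, U) = 34697/29667 + 4083/(-199) = 34697*(1/29667) + 4083*(-1/199) = 34697/29667 - 4083/199 = -114225658/5903733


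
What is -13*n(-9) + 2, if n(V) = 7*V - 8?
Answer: 925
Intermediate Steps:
n(V) = -8 + 7*V
-13*n(-9) + 2 = -13*(-8 + 7*(-9)) + 2 = -13*(-8 - 63) + 2 = -13*(-71) + 2 = 923 + 2 = 925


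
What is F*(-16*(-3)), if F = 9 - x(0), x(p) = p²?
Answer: 432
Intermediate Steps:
F = 9 (F = 9 - 1*0² = 9 - 1*0 = 9 + 0 = 9)
F*(-16*(-3)) = 9*(-16*(-3)) = 9*48 = 432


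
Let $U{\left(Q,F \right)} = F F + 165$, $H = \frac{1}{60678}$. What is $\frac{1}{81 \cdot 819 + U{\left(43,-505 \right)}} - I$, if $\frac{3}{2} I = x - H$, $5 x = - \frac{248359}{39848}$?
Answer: $\frac{2422750441651349}{2915339949402660} \approx 0.83104$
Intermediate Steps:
$H = \frac{1}{60678} \approx 1.648 \cdot 10^{-5}$
$x = - \frac{248359}{199240}$ ($x = \frac{\left(-248359\right) \frac{1}{39848}}{5} = \frac{1}{5} \left(- \frac{248359}{39848}\right) = - \frac{248359}{199240} \approx -1.2465$)
$U{\left(Q,F \right)} = 165 + F^{2}$ ($U{\left(Q,F \right)} = F^{2} + 165 = 165 + F^{2}$)
$I = - \frac{7535063321}{9067113540}$ ($I = \frac{2 \left(- \frac{248359}{199240} - \frac{1}{60678}\right)}{3} = \frac{2}{3} \left(- \frac{7535063321}{6044742360}\right) = - \frac{7535063321}{9067113540} \approx -0.83103$)
$\frac{1}{81 \cdot 819 + U{\left(43,-505 \right)}} - I = \frac{1}{81 \cdot 819 + \left(165 + \left(-505\right)^{2}\right)} - - \frac{7535063321}{9067113540} = \frac{1}{66339 + \left(165 + 255025\right)} + \frac{7535063321}{9067113540} = \frac{1}{66339 + 255190} + \frac{7535063321}{9067113540} = \frac{1}{321529} + \frac{7535063321}{9067113540} = \frac{2422750441651349}{2915339949402660}$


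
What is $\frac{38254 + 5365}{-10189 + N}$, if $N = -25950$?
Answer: $- \frac{43619}{36139} \approx -1.207$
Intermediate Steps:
$\frac{38254 + 5365}{-10189 + N} = \frac{38254 + 5365}{-10189 - 25950} = \frac{43619}{-36139} = 43619 \left(- \frac{1}{36139}\right) = - \frac{43619}{36139}$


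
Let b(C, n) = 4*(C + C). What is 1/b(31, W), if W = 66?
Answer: 1/248 ≈ 0.0040323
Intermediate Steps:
b(C, n) = 8*C (b(C, n) = 4*(2*C) = 8*C)
1/b(31, W) = 1/(8*31) = 1/248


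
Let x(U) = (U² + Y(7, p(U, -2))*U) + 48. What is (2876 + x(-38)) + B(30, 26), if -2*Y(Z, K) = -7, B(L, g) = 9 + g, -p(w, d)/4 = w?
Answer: 4270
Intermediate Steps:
p(w, d) = -4*w
Y(Z, K) = 7/2 (Y(Z, K) = -½*(-7) = 7/2)
x(U) = 48 + U² + 7*U/2 (x(U) = (U² + 7*U/2) + 48 = 48 + U² + 7*U/2)
(2876 + x(-38)) + B(30, 26) = (2876 + (48 + (-38)² + (7/2)*(-38))) + (9 + 26) = (2876 + (48 + 1444 - 133)) + 35 = (2876 + 1359) + 35 = 4235 + 35 = 4270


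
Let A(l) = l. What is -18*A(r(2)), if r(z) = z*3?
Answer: -108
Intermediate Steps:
r(z) = 3*z
-18*A(r(2)) = -54*2 = -18*6 = -108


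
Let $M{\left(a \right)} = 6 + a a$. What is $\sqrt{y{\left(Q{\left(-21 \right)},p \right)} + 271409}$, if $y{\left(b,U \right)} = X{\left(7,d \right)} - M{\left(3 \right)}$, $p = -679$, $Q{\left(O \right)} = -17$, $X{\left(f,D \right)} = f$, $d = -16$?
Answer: $\sqrt{271401} \approx 520.96$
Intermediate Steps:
$M{\left(a \right)} = 6 + a^{2}$
$y{\left(b,U \right)} = -8$ ($y{\left(b,U \right)} = 7 - \left(6 + 3^{2}\right) = 7 - \left(6 + 9\right) = 7 - 15 = -8$)
$\sqrt{y{\left(Q{\left(-21 \right)},p \right)} + 271409} = \sqrt{-8 + 271409} = \sqrt{271401}$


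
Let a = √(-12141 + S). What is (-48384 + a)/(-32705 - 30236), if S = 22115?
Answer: 48384/62941 - √9974/62941 ≈ 0.76713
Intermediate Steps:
a = √9974 (a = √(-12141 + 22115) = √9974 ≈ 99.870)
(-48384 + a)/(-32705 - 30236) = (-48384 + √9974)/(-32705 - 30236) = (-48384 + √9974)/(-62941) = (-48384 + √9974)*(-1/62941) = 48384/62941 - √9974/62941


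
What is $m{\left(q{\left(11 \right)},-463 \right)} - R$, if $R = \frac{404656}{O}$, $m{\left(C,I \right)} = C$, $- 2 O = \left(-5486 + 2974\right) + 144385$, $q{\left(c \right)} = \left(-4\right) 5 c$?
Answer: $- \frac{30402748}{141873} \approx -214.3$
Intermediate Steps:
$q{\left(c \right)} = - 20 c$
$O = - \frac{141873}{2}$ ($O = - \frac{\left(-5486 + 2974\right) + 144385}{2} = - \frac{-2512 + 144385}{2} = \left(- \frac{1}{2}\right) 141873 = - \frac{141873}{2} \approx -70937.0$)
$R = - \frac{809312}{141873}$ ($R = \frac{404656}{- \frac{141873}{2}} = 404656 \left(- \frac{2}{141873}\right) = - \frac{809312}{141873} \approx -5.7045$)
$m{\left(q{\left(11 \right)},-463 \right)} - R = \left(-20\right) 11 - - \frac{809312}{141873} = -220 + \frac{809312}{141873} = - \frac{30402748}{141873}$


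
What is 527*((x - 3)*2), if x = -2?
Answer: -5270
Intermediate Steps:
527*((x - 3)*2) = 527*((-2 - 3)*2) = 527*(-5*2) = 527*(-10) = -5270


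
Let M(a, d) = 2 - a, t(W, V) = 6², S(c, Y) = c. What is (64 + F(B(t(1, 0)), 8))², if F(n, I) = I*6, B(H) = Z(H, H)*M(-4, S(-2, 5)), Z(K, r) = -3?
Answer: 12544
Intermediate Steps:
t(W, V) = 36
B(H) = -18 (B(H) = -3*(2 - 1*(-4)) = -3*(2 + 4) = -3*6 = -18)
F(n, I) = 6*I
(64 + F(B(t(1, 0)), 8))² = (64 + 6*8)² = (64 + 48)² = 112² = 12544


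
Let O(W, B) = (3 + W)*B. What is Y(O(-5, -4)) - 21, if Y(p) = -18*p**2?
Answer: -1173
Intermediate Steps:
O(W, B) = B*(3 + W)
Y(O(-5, -4)) - 21 = -18*16*(3 - 5)**2 - 21 = -18*(-4*(-2))**2 - 21 = -18*8**2 - 21 = -18*64 - 21 = -1152 - 21 = -1173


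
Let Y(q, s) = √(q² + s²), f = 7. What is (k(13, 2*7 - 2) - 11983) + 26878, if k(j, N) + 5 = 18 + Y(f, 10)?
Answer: 14908 + √149 ≈ 14920.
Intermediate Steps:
k(j, N) = 13 + √149 (k(j, N) = -5 + (18 + √(7² + 10²)) = -5 + (18 + √(49 + 100)) = -5 + (18 + √149) = 13 + √149)
(k(13, 2*7 - 2) - 11983) + 26878 = ((13 + √149) - 11983) + 26878 = (-11970 + √149) + 26878 = 14908 + √149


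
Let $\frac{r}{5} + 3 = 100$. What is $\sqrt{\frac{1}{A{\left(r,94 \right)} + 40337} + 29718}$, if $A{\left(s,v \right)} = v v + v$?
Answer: $\frac{\sqrt{72132637803769}}{49267} \approx 172.39$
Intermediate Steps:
$r = 485$ ($r = -15 + 5 \cdot 100 = -15 + 500 = 485$)
$A{\left(s,v \right)} = v + v^{2}$ ($A{\left(s,v \right)} = v^{2} + v = v + v^{2}$)
$\sqrt{\frac{1}{A{\left(r,94 \right)} + 40337} + 29718} = \sqrt{\frac{1}{94 \left(1 + 94\right) + 40337} + 29718} = \sqrt{\frac{1}{94 \cdot 95 + 40337} + 29718} = \sqrt{\frac{1}{8930 + 40337} + 29718} = \sqrt{\frac{1}{49267} + 29718} = \sqrt{\frac{1464116707}{49267}} = \frac{\sqrt{72132637803769}}{49267}$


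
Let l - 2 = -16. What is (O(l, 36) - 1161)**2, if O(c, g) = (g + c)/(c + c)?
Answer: 264550225/196 ≈ 1.3497e+6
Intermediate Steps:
l = -14 (l = 2 - 16 = -14)
O(c, g) = (c + g)/(2*c) (O(c, g) = (c + g)/((2*c)) = (c + g)*(1/(2*c)) = (c + g)/(2*c))
(O(l, 36) - 1161)**2 = ((1/2)*(-14 + 36)/(-14) - 1161)**2 = ((1/2)*(-1/14)*22 - 1161)**2 = (-11/14 - 1161)**2 = (-16265/14)**2 = 264550225/196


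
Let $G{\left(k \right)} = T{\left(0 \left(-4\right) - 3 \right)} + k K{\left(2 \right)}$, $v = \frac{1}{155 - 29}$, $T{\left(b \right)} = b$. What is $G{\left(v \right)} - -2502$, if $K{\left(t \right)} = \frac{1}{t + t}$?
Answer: $\frac{1259497}{504} \approx 2499.0$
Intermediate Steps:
$K{\left(t \right)} = \frac{1}{2 t}$
$v = \frac{1}{126} \approx 0.0079365$
$G{\left(k \right)} = -3 + \frac{k}{4}$ ($G{\left(k \right)} = \left(0 \left(-4\right) - 3\right) + k \frac{1}{2 \cdot 2} = \left(0 - 3\right) + k \frac{1}{2} \cdot \frac{1}{2} = -3 + k \frac{1}{4} = -3 + \frac{k}{4}$)
$G{\left(v \right)} - -2502 = \left(-3 + \frac{1}{4} \cdot \frac{1}{126}\right) - -2502 = \left(-3 + \frac{1}{504}\right) + 2502 = - \frac{1511}{504} + 2502 = \frac{1259497}{504}$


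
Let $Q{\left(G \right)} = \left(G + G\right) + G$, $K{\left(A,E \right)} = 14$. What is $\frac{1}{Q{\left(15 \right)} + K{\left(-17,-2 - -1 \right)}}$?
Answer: $\frac{1}{59} \approx 0.016949$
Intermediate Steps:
$Q{\left(G \right)} = 3 G$ ($Q{\left(G \right)} = 2 G + G = 3 G$)
$\frac{1}{Q{\left(15 \right)} + K{\left(-17,-2 - -1 \right)}} = \frac{1}{3 \cdot 15 + 14} = \frac{1}{45 + 14} = \frac{1}{59}$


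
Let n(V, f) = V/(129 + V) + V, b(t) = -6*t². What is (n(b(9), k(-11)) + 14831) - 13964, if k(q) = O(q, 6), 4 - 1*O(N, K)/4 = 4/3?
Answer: 45501/119 ≈ 382.36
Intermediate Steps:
O(N, K) = 32/3 (O(N, K) = 16 - 16/3 = 32/3)
k(q) = 32/3
n(V, f) = V + V/(129 + V) (n(V, f) = V/(129 + V) + V = V + V/(129 + V))
(n(b(9), k(-11)) + 14831) - 13964 = ((-6*9²)*(130 - 6*9²)/(129 - 6*9²) + 14831) - 13964 = ((-6*81)*(130 - 6*81)/(129 - 6*81) + 14831) - 13964 = (-486*(130 - 486)/(129 - 486) + 14831) - 13964 = (-486*(-356)/(-357) + 14831) - 13964 = (-486*(-1/357)*(-356) + 14831) - 13964 = (-57672/119 + 14831) - 13964 = 1707217/119 - 13964 = 45501/119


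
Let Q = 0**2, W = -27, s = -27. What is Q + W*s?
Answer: 729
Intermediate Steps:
Q = 0
Q + W*s = 0 - 27*(-27) = 0 + 729 = 729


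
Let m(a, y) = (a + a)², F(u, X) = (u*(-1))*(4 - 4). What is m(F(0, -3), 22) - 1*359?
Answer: -359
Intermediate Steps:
F(u, X) = 0 (F(u, X) = -u*0 = 0)
m(a, y) = 4*a² (m(a, y) = (2*a)² = 4*a²)
m(F(0, -3), 22) - 1*359 = 4*0² - 1*359 = 4*0 - 359 = 0 - 359 = -359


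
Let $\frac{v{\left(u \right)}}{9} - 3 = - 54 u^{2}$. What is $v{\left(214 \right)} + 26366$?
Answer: $-22230463$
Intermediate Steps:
$v{\left(u \right)} = 27 - 486 u^{2}$ ($v{\left(u \right)} = 27 + 9 \left(- 54 u^{2}\right) = 27 - 486 u^{2}$)
$v{\left(214 \right)} + 26366 = \left(27 - 486 \cdot 214^{2}\right) + 26366 = \left(27 - 22256856\right) + 26366 = -22256829 + 26366 = -22230463$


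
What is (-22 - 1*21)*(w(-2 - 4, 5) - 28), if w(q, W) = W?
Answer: 989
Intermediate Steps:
(-22 - 1*21)*(w(-2 - 4, 5) - 28) = (-22 - 1*21)*(5 - 28) = (-22 - 21)*(-23) = -43*(-23) = 989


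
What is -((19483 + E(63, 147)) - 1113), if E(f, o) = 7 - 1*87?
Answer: -18290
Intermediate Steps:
E(f, o) = -80 (E(f, o) = 7 - 87 = -80)
-((19483 + E(63, 147)) - 1113) = -((19483 - 80) - 1113) = -(19403 - 1113) = -1*18290 = -18290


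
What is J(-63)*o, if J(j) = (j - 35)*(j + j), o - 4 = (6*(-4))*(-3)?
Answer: 938448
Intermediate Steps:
o = 76 (o = 4 + (6*(-4))*(-3) = 4 - 24*(-3) = 4 + 72 = 76)
J(j) = 2*j*(-35 + j) (J(j) = (-35 + j)*(2*j) = 2*j*(-35 + j))
J(-63)*o = (2*(-63)*(-35 - 63))*76 = (2*(-63)*(-98))*76 = 12348*76 = 938448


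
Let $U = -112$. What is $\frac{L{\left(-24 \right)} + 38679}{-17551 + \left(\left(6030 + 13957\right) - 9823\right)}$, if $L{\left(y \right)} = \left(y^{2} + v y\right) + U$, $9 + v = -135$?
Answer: $- \frac{42599}{7387} \approx -5.7668$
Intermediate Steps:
$v = -144$ ($v = -9 - 135 = -144$)
$L{\left(y \right)} = -112 + y^{2} - 144 y$ ($L{\left(y \right)} = \left(y^{2} - 144 y\right) - 112 = -112 + y^{2} - 144 y$)
$\frac{L{\left(-24 \right)} + 38679}{-17551 + \left(\left(6030 + 13957\right) - 9823\right)} = \frac{\left(-112 + \left(-24\right)^{2} - -3456\right) + 38679}{-17551 + \left(\left(6030 + 13957\right) - 9823\right)} = \frac{\left(-112 + 576 + 3456\right) + 38679}{-17551 + \left(19987 - 9823\right)} = \frac{3920 + 38679}{-17551 + 10164} = \frac{42599}{-7387} = 42599 \left(- \frac{1}{7387}\right) = - \frac{42599}{7387}$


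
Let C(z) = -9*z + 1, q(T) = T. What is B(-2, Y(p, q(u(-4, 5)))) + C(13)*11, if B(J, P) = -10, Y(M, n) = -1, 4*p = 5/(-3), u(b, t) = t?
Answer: -1286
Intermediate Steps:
p = -5/12 (p = (5/(-3))/4 = (5*(-1/3))/4 = (1/4)*(-5/3) = -5/12 ≈ -0.41667)
C(z) = 1 - 9*z
B(-2, Y(p, q(u(-4, 5)))) + C(13)*11 = -10 + (1 - 9*13)*11 = -10 + (1 - 117)*11 = -10 - 116*11 = -10 - 1276 = -1286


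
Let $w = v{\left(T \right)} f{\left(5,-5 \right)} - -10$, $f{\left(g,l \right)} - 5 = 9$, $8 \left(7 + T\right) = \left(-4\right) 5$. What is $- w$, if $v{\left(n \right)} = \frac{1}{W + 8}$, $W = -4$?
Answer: $- \frac{27}{2} \approx -13.5$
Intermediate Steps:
$T = - \frac{19}{2}$ ($T = -7 + \frac{\left(-4\right) 5}{8} = -7 + \frac{1}{8} \left(-20\right) = -7 - \frac{5}{2} = - \frac{19}{2} \approx -9.5$)
$f{\left(g,l \right)} = 14$ ($f{\left(g,l \right)} = 5 + 9 = 14$)
$v{\left(n \right)} = \frac{1}{4}$ ($v{\left(n \right)} = \frac{1}{-4 + 8} = \frac{1}{4}$)
$w = \frac{27}{2}$ ($w = \frac{1}{4} \cdot 14 - -10 = \frac{7}{2} + 10 = \frac{27}{2} \approx 13.5$)
$- w = \left(-1\right) \frac{27}{2} = - \frac{27}{2}$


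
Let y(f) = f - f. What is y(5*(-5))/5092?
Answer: 0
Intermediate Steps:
y(f) = 0
y(5*(-5))/5092 = 0/5092 = 0*(1/5092) = 0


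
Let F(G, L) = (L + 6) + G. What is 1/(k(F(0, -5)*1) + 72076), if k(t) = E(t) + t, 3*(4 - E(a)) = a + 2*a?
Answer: 1/72080 ≈ 1.3873e-5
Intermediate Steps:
F(G, L) = 6 + G + L (F(G, L) = (6 + L) + G = 6 + G + L)
E(a) = 4 - a (E(a) = 4 - (a + 2*a)/3 = 4 - a)
k(t) = 4 (k(t) = (4 - t) + t = 4)
1/(k(F(0, -5)*1) + 72076) = 1/(4 + 72076) = 1/72080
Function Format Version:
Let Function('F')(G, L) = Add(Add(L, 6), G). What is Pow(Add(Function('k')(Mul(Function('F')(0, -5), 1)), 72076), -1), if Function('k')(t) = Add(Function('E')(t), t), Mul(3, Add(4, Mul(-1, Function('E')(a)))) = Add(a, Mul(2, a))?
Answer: Rational(1, 72080) ≈ 1.3873e-5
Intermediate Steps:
Function('F')(G, L) = Add(6, G, L) (Function('F')(G, L) = Add(Add(6, L), G) = Add(6, G, L))
Function('E')(a) = Add(4, Mul(-1, a)) (Function('E')(a) = Add(4, Mul(Rational(-1, 3), Add(a, Mul(2, a)))) = Add(4, Mul(Rational(-1, 3), Mul(3, a))) = Add(4, Mul(-1, a)))
Function('k')(t) = 4 (Function('k')(t) = Add(Add(4, Mul(-1, t)), t) = 4)
Pow(Add(Function('k')(Mul(Function('F')(0, -5), 1)), 72076), -1) = Pow(Add(4, 72076), -1) = Pow(72080, -1) = Rational(1, 72080)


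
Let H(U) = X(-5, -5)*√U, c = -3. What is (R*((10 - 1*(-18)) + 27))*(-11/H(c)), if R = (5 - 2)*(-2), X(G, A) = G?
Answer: 242*I*√3 ≈ 419.16*I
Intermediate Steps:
H(U) = -5*√U
R = -6 (R = 3*(-2) = -6)
(R*((10 - 1*(-18)) + 27))*(-11/H(c)) = (-6*((10 - 1*(-18)) + 27))*(-11*I*√3/15) = (-6*((10 + 18) + 27))*(-11*I*√3/15) = (-6*(28 + 27))*(-11*I*√3/15) = (-6*55)*(-11*I*√3/15) = -(-242)*I*√3 = 242*I*√3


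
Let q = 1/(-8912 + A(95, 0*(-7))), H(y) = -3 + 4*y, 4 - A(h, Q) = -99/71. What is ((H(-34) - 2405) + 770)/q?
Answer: 1121822606/71 ≈ 1.5800e+7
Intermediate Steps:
A(h, Q) = 383/71 (A(h, Q) = 4 - (-99)/71 = 4 - 1*(-99/71) = 4 + 99/71 = 383/71)
q = -71/632369 (q = 1/(-8912 + 383/71) = 1/(-632369/71) = -71/632369 ≈ -0.00011228)
((H(-34) - 2405) + 770)/q = (((-3 + 4*(-34)) - 2405) + 770)/(-71/632369) = (((-3 - 136) - 2405) + 770)*(-632369/71) = ((-139 - 2405) + 770)*(-632369/71) = (-2544 + 770)*(-632369/71) = -1774*(-632369/71) = 1121822606/71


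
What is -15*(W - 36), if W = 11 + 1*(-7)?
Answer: 480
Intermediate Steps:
W = 4 (W = 11 - 7 = 4)
-15*(W - 36) = -15*(4 - 36) = -15*(-32) = 480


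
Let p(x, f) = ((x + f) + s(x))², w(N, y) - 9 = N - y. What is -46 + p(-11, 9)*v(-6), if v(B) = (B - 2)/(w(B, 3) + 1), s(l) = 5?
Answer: -118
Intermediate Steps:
w(N, y) = 9 + N - y (w(N, y) = 9 + (N - y) = 9 + N - y)
p(x, f) = (5 + f + x)² (p(x, f) = ((x + f) + 5)² = ((f + x) + 5)² = (5 + f + x)²)
v(B) = (-2 + B)/(7 + B) (v(B) = (B - 2)/((9 + B - 1*3) + 1) = (-2 + B)/((9 + B - 3) + 1) = (-2 + B)/((6 + B) + 1) = (-2 + B)/(7 + B))
-46 + p(-11, 9)*v(-6) = -46 + (5 + 9 - 11)²*((-2 - 6)/(7 - 6)) = -46 + 3²*(-8/1) = -46 + 9*(1*(-8)) = -46 + 9*(-8) = -46 - 72 = -118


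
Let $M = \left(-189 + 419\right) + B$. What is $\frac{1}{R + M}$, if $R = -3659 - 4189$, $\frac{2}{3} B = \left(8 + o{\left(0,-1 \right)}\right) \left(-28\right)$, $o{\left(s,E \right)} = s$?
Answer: $- \frac{1}{7954} \approx -0.00012572$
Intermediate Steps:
$B = -336$ ($B = \frac{3 \left(8 + 0\right) \left(-28\right)}{2} = \frac{3 \cdot 8 \left(-28\right)}{2} = \frac{3}{2} \left(-224\right) = -336$)
$M = -106$ ($M = \left(-189 + 419\right) - 336 = 230 - 336 = -106$)
$R = -7848$ ($R = -3659 - 4189 = -7848$)
$\frac{1}{R + M} = \frac{1}{-7848 - 106} = \frac{1}{-7954} = - \frac{1}{7954}$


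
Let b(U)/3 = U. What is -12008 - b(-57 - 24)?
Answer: -11765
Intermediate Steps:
b(U) = 3*U
-12008 - b(-57 - 24) = -12008 - 3*(-57 - 24) = -12008 - 3*(-81) = -12008 - 1*(-243) = -12008 + 243 = -11765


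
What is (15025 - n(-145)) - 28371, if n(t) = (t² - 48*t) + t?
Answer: -41186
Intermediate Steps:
n(t) = t² - 47*t
(15025 - n(-145)) - 28371 = (15025 - (-145)*(-47 - 145)) - 28371 = (15025 - (-145)*(-192)) - 28371 = (15025 - 1*27840) - 28371 = (15025 - 27840) - 28371 = -12815 - 28371 = -41186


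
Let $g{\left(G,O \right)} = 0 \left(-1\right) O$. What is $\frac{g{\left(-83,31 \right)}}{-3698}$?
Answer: $0$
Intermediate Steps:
$g{\left(G,O \right)} = 0$ ($g{\left(G,O \right)} = 0 O = 0$)
$\frac{g{\left(-83,31 \right)}}{-3698} = \frac{0}{-3698} = 0 \left(- \frac{1}{3698}\right) = 0$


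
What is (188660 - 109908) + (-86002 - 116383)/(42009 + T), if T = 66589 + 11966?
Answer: 558497279/7092 ≈ 78750.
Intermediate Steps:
T = 78555
(188660 - 109908) + (-86002 - 116383)/(42009 + T) = (188660 - 109908) + (-86002 - 116383)/(42009 + 78555) = 78752 - 202385/120564 = 78752 - 202385*1/120564 = 78752 - 11905/7092 = 558497279/7092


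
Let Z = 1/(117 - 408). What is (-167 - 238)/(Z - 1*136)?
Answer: 117855/39577 ≈ 2.9779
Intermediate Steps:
Z = -1/291 (Z = 1/(-291) = -1/291 ≈ -0.0034364)
(-167 - 238)/(Z - 1*136) = (-167 - 238)/(-1/291 - 1*136) = -405/(-1/291 - 136) = -405/(-39577/291) = -405*(-291/39577) = 117855/39577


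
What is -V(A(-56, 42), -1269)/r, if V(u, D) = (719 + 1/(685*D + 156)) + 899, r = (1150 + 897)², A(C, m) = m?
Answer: -1406218361/3641748353781 ≈ -0.00038614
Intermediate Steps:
r = 4190209 (r = 2047² = 4190209)
V(u, D) = 1618 + 1/(156 + 685*D) (V(u, D) = (719 + 1/(156 + 685*D)) + 899 = 1618 + 1/(156 + 685*D))
-V(A(-56, 42), -1269)/r = -(252409 + 1108330*(-1269))/(156 + 685*(-1269))/4190209 = -(252409 - 1406470770)/(156 - 869265)/4190209 = --1406218361/(-869109)/4190209 = -(-1/869109*(-1406218361))/4190209 = -1406218361/(869109*4190209) = -1*1406218361/3641748353781 = -1406218361/3641748353781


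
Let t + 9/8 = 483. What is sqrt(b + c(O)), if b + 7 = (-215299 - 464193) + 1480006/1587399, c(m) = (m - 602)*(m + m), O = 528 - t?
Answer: I*sqrt(973984391984080686)/1154472 ≈ 854.86*I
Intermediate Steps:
t = 3855/8 (t = -9/8 + 483 = 3855/8 ≈ 481.88)
O = 369/8 (O = 528 - 1*3855/8 = 528 - 3855/8 = 369/8 ≈ 46.125)
c(m) = 2*m*(-602 + m) (c(m) = (-602 + m)*(2*m) = 2*m*(-602 + m))
b = -98057686645/144309 (b = -7 + ((-215299 - 464193) + 1480006/1587399) = -7 + (-679492 + 1480006*(1/1587399)) = -7 + (-679492 + 134546/144309) = -7 - 98056676482/144309 = -98057686645/144309 ≈ -6.7950e+5)
sqrt(b + c(O)) = sqrt(-98057686645/144309 + 2*(369/8)*(-602 + 369/8)) = sqrt(-98057686645/144309 + 2*(369/8)*(-4447/8)) = sqrt(-98057686645/144309 - 1640943/32) = sqrt(-3374648816027/4617888) = I*sqrt(973984391984080686)/1154472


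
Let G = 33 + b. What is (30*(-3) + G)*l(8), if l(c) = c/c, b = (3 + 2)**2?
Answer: -32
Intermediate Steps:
b = 25 (b = 5**2 = 25)
l(c) = 1
G = 58 (G = 33 + 25 = 58)
(30*(-3) + G)*l(8) = (30*(-3) + 58)*1 = (-90 + 58)*1 = -32*1 = -32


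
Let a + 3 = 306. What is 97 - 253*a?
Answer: -76562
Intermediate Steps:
a = 303 (a = -3 + 306 = 303)
97 - 253*a = 97 - 253*303 = 97 - 76659 = -76562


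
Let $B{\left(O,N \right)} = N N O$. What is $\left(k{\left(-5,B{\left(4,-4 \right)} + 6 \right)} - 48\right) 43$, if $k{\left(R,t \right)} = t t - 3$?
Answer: $208507$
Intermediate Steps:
$B{\left(O,N \right)} = O N^{2}$ ($B{\left(O,N \right)} = N^{2} O = O N^{2}$)
$k{\left(R,t \right)} = -3 + t^{2}$ ($k{\left(R,t \right)} = t^{2} - 3 = -3 + t^{2}$)
$\left(k{\left(-5,B{\left(4,-4 \right)} + 6 \right)} - 48\right) 43 = \left(\left(-3 + \left(4 \left(-4\right)^{2} + 6\right)^{2}\right) - 48\right) 43 = \left(\left(-3 + \left(4 \cdot 16 + 6\right)^{2}\right) - 48\right) 43 = \left(\left(-3 + \left(64 + 6\right)^{2}\right) - 48\right) 43 = \left(\left(-3 + 70^{2}\right) - 48\right) 43 = \left(\left(-3 + 4900\right) - 48\right) 43 = \left(4897 - 48\right) 43 = 4849 \cdot 43 = 208507$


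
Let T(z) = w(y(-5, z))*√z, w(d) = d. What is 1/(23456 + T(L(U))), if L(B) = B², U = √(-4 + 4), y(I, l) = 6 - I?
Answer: 1/23456 ≈ 4.2633e-5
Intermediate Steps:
U = 0 (U = √0 = 0)
T(z) = 11*√z (T(z) = (6 - 1*(-5))*√z = (6 + 5)*√z = 11*√z)
1/(23456 + T(L(U))) = 1/(23456 + 11*√(0²)) = 1/(23456 + 11*√0) = 1/(23456 + 11*0) = 1/(23456 + 0) = 1/23456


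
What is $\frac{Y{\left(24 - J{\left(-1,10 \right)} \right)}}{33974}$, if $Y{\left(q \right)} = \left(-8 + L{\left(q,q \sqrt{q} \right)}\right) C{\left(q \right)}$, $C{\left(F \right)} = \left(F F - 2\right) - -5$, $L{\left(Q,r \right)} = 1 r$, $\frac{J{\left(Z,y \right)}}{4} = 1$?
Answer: $- \frac{1612}{16987} + \frac{8060 \sqrt{5}}{16987} \approx 0.96607$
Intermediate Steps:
$J{\left(Z,y \right)} = 4$ ($J{\left(Z,y \right)} = 4 \cdot 1 = 4$)
$L{\left(Q,r \right)} = r$
$C{\left(F \right)} = 3 + F^{2}$ ($C{\left(F \right)} = \left(F^{2} - 2\right) + 5 = \left(-2 + F^{2}\right) + 5 = 3 + F^{2}$)
$Y{\left(q \right)} = \left(-8 + q^{\frac{3}{2}}\right) \left(3 + q^{2}\right)$ ($Y{\left(q \right)} = \left(-8 + q \sqrt{q}\right) \left(3 + q^{2}\right) = \left(-8 + q^{\frac{3}{2}}\right) \left(3 + q^{2}\right)$)
$\frac{Y{\left(24 - J{\left(-1,10 \right)} \right)}}{33974} = \frac{\left(-8 + \left(24 - 4\right)^{\frac{3}{2}}\right) \left(3 + \left(24 - 4\right)^{2}\right)}{33974} = \left(-8 + \left(24 - 4\right)^{\frac{3}{2}}\right) \left(3 + \left(24 - 4\right)^{2}\right) \frac{1}{33974} = \left(-8 + 20^{\frac{3}{2}}\right) \left(3 + 20^{2}\right) \frac{1}{33974} = \left(-8 + 40 \sqrt{5}\right) \left(3 + 400\right) \frac{1}{33974} = \left(-8 + 40 \sqrt{5}\right) 403 \cdot \frac{1}{33974} = \left(-3224 + 16120 \sqrt{5}\right) \frac{1}{33974} = - \frac{1612}{16987} + \frac{8060 \sqrt{5}}{16987}$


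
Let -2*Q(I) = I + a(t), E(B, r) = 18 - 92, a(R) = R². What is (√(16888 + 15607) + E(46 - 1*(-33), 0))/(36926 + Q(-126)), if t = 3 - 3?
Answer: -74/36989 + √32495/36989 ≈ 0.0028728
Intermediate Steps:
t = 0
E(B, r) = -74
Q(I) = -I/2 (Q(I) = -(I + 0²)/2 = -(I + 0)/2 = -I/2)
(√(16888 + 15607) + E(46 - 1*(-33), 0))/(36926 + Q(-126)) = (√(16888 + 15607) - 74)/(36926 - ½*(-126)) = (√32495 - 74)/(36926 + 63) = (-74 + √32495)/36989 = (-74 + √32495)*(1/36989) = -74/36989 + √32495/36989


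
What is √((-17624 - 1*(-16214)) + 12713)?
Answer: √11303 ≈ 106.32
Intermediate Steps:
√((-17624 - 1*(-16214)) + 12713) = √((-17624 + 16214) + 12713) = √(-1410 + 12713) = √11303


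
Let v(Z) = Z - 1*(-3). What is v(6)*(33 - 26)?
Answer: 63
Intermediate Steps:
v(Z) = 3 + Z (v(Z) = Z + 3 = 3 + Z)
v(6)*(33 - 26) = (3 + 6)*(33 - 26) = 9*7 = 63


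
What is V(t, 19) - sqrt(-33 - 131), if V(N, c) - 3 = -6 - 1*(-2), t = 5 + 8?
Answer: -1 - 2*I*sqrt(41) ≈ -1.0 - 12.806*I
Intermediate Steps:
t = 13
V(N, c) = -1 (V(N, c) = 3 + (-6 - 1*(-2)) = 3 + (-6 + 2) = 3 - 4 = -1)
V(t, 19) - sqrt(-33 - 131) = -1 - sqrt(-33 - 131) = -1 - sqrt(-164) = -1 - 2*I*sqrt(41)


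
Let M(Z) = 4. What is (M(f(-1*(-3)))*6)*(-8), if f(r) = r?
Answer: -192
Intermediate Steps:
(M(f(-1*(-3)))*6)*(-8) = (4*6)*(-8) = 24*(-8) = -192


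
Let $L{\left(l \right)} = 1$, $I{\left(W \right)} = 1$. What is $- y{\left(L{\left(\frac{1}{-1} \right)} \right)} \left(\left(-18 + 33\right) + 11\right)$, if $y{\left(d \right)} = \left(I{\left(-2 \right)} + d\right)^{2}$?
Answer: $-104$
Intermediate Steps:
$y{\left(d \right)} = \left(1 + d\right)^{2}$
$- y{\left(L{\left(\frac{1}{-1} \right)} \right)} \left(\left(-18 + 33\right) + 11\right) = - \left(1 + 1\right)^{2} \left(\left(-18 + 33\right) + 11\right) = - 2^{2} \left(15 + 11\right) = - 4 \cdot 26 = \left(-1\right) 104 = -104$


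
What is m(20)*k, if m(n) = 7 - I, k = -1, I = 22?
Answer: 15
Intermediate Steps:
m(n) = -15 (m(n) = 7 - 1*22 = 7 - 22 = -15)
m(20)*k = -15*(-1) = 15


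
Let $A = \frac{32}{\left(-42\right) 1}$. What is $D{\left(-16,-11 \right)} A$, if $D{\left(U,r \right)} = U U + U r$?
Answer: $- \frac{2304}{7} \approx -329.14$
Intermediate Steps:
$D{\left(U,r \right)} = U^{2} + U r$
$A = - \frac{16}{21}$ ($A = \frac{32}{-42} = 32 \left(- \frac{1}{42}\right) = - \frac{16}{21} \approx -0.7619$)
$D{\left(-16,-11 \right)} A = - 16 \left(-16 - 11\right) \left(- \frac{16}{21}\right) = \left(-16\right) \left(-27\right) \left(- \frac{16}{21}\right) = 432 \left(- \frac{16}{21}\right) = - \frac{2304}{7}$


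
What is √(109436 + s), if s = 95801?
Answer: √205237 ≈ 453.03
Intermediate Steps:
√(109436 + s) = √(109436 + 95801) = √205237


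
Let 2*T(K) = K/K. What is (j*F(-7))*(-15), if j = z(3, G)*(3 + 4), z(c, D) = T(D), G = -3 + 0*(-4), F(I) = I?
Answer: 735/2 ≈ 367.50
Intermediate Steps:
T(K) = ½ (T(K) = (K/K)/2 = (½)*1 = ½)
G = -3 (G = -3 + 0 = -3)
z(c, D) = ½
j = 7/2 (j = (3 + 4)/2 = (½)*7 = 7/2 ≈ 3.5000)
(j*F(-7))*(-15) = ((7/2)*(-7))*(-15) = -49/2*(-15) = 735/2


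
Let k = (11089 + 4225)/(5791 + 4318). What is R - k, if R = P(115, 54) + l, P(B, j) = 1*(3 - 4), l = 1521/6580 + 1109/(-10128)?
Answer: -403071818377/168421601040 ≈ -2.3932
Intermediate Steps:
l = 2026867/16660560 (l = 1521*(1/6580) + 1109*(-1/10128) = 1521/6580 - 1109/10128 = 2026867/16660560 ≈ 0.12166)
P(B, j) = -1 (P(B, j) = 1*(-1) = -1)
k = 15314/10109 ≈ 1.5149
R = -14633693/16660560 (R = -1 + 2026867/16660560 = -14633693/16660560 ≈ -0.87834)
R - k = -14633693/16660560 - 1*15314/10109 = -14633693/16660560 - 15314/10109 = -403071818377/168421601040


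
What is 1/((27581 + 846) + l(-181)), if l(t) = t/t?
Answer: 1/28428 ≈ 3.5177e-5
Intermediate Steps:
l(t) = 1
1/((27581 + 846) + l(-181)) = 1/((27581 + 846) + 1) = 1/(28427 + 1) = 1/28428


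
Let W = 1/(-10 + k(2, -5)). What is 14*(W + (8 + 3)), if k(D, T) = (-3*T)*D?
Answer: 1547/10 ≈ 154.70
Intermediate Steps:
k(D, T) = -3*D*T
W = 1/20 (W = 1/(-10 - 3*2*(-5)) = 1/(-10 + 30) = 1/20 ≈ 0.050000)
14*(W + (8 + 3)) = 14*(1/20 + (8 + 3)) = 14*(1/20 + 11) = 14*(221/20) = 1547/10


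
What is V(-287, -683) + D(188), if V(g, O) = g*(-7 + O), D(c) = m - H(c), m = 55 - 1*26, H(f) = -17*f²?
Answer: 798907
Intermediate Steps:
m = 29 (m = 55 - 26 = 29)
D(c) = 29 + 17*c² (D(c) = 29 - (-17)*c² = 29 + 17*c²)
V(-287, -683) + D(188) = -287*(-7 - 683) + (29 + 17*188²) = -287*(-690) + (29 + 17*35344) = 198030 + (29 + 600848) = 198030 + 600877 = 798907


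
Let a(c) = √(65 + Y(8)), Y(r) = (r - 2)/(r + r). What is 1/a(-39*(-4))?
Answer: 2*√1046/523 ≈ 0.12368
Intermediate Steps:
Y(r) = (-2 + r)/(2*r) (Y(r) = (-2 + r)/((2*r)) = (-2 + r)*(1/(2*r)) = (-2 + r)/(2*r))
a(c) = √1046/4 (a(c) = √(65 + (½)*(-2 + 8)/8) = √(65 + (½)*(⅛)*6) = √(65 + 3/8) = √(523/8) = √1046/4)
1/a(-39*(-4)) = 1/(√1046/4) = 2*√1046/523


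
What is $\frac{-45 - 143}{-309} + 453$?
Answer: $\frac{140165}{309} \approx 453.61$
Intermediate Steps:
$\frac{-45 - 143}{-309} + 453 = \left(-45 - 143\right) \left(- \frac{1}{309}\right) + 453 = \left(-188\right) \left(- \frac{1}{309}\right) + 453 = \frac{188}{309} + 453 = \frac{140165}{309}$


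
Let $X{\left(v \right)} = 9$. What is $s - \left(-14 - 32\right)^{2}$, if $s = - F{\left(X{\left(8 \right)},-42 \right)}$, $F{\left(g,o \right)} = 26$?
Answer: $-2142$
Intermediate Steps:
$s = -26$ ($s = \left(-1\right) 26 = -26$)
$s - \left(-14 - 32\right)^{2} = -26 - \left(-14 - 32\right)^{2} = -26 - \left(-46\right)^{2} = -26 - 2116 = -2142$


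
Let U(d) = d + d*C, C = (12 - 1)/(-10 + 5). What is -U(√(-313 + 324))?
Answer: 6*√11/5 ≈ 3.9799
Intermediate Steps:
C = -11/5 (C = 11/(-5) = 11*(-⅕) = -11/5 ≈ -2.2000)
U(d) = -6*d/5 (U(d) = d + d*(-11/5) = d - 11*d/5 = -6*d/5)
-U(√(-313 + 324)) = -(-6)*√(-313 + 324)/5 = -(-6)*√11/5 = 6*√11/5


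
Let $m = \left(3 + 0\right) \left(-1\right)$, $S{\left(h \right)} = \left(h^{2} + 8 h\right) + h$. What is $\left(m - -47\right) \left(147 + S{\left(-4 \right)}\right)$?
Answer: $5588$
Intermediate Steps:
$S{\left(h \right)} = h^{2} + 9 h$
$m = -3$ ($m = 3 \left(-1\right) = -3$)
$\left(m - -47\right) \left(147 + S{\left(-4 \right)}\right) = \left(-3 - -47\right) \left(147 - 4 \left(9 - 4\right)\right) = \left(-3 + 47\right) \left(147 - 20\right) = 44 \left(147 - 20\right) = 44 \cdot 127 = 5588$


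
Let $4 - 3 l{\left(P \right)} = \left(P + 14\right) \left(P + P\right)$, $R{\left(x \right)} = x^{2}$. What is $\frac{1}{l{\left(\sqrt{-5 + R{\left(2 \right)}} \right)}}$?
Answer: $\frac{9}{410} + \frac{21 i}{205} \approx 0.021951 + 0.10244 i$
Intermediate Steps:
$l{\left(P \right)} = \frac{4}{3} - \frac{2 P \left(14 + P\right)}{3}$ ($l{\left(P \right)} = \frac{4}{3} - \frac{\left(P + 14\right) \left(P + P\right)}{3} = \frac{4}{3} - \frac{\left(14 + P\right) 2 P}{3} = \frac{4}{3} - \frac{2 P \left(14 + P\right)}{3}$)
$\frac{1}{l{\left(\sqrt{-5 + R{\left(2 \right)}} \right)}} = \frac{1}{\frac{4}{3} - \frac{28 \sqrt{-5 + 2^{2}}}{3} - \frac{2 \left(\sqrt{-5 + 2^{2}}\right)^{2}}{3}} = \frac{1}{\frac{4}{3} - \frac{28 \sqrt{-5 + 4}}{3} - \frac{2 \left(\sqrt{-5 + 4}\right)^{2}}{3}} = \frac{1}{\frac{4}{3} - \frac{28 \sqrt{-1}}{3} - \frac{2 \left(\sqrt{-1}\right)^{2}}{3}} = \frac{1}{\frac{4}{3} - \frac{28 i}{3} - \frac{2 i^{2}}{3}} = \frac{1}{\frac{4}{3} - \frac{28 i}{3} - - \frac{2}{3}} = \frac{1}{\frac{4}{3} - \frac{28 i}{3} + \frac{2}{3}} = \frac{1}{2 - \frac{28 i}{3}} = \frac{9 \left(2 + \frac{28 i}{3}\right)}{820}$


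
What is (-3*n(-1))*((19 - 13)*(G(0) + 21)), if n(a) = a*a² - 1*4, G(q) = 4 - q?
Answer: 2250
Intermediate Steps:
n(a) = -4 + a³ (n(a) = a³ - 4 = -4 + a³)
(-3*n(-1))*((19 - 13)*(G(0) + 21)) = (-3*(-4 + (-1)³))*((19 - 13)*((4 - 1*0) + 21)) = (-3*(-4 - 1))*(6*((4 + 0) + 21)) = (-3*(-5))*(6*(4 + 21)) = 15*(6*25) = 15*150 = 2250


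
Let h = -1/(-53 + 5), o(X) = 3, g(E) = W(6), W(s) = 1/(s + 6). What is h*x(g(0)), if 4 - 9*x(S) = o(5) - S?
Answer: 13/5184 ≈ 0.0025077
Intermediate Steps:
W(s) = 1/(6 + s)
g(E) = 1/12 (g(E) = 1/(6 + 6) = 1/12)
x(S) = ⅑ + S/9 (x(S) = 4/9 - (3 - S)/9 = 4/9 + (-⅓ + S/9) = ⅑ + S/9)
h = 1/48 (h = -1/(-48) = -1*(-1/48) = 1/48 ≈ 0.020833)
h*x(g(0)) = (⅑ + (⅑)*(1/12))/48 = (⅑ + 1/108)/48 = (1/48)*(13/108) = 13/5184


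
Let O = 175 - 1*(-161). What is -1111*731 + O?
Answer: -811805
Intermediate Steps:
O = 336 (O = 175 + 161 = 336)
-1111*731 + O = -1111*731 + 336 = -812141 + 336 = -811805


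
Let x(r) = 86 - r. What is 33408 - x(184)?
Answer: 33506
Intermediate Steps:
33408 - x(184) = 33408 - (86 - 1*184) = 33408 - (86 - 184) = 33408 - 1*(-98) = 33408 + 98 = 33506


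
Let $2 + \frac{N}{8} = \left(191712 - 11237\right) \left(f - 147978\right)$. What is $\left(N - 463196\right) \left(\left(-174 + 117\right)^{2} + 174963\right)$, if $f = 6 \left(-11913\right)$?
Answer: $-56466656829770544$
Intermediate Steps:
$f = -71478$
$N = -316850572816$ ($N = -16 + 8 \left(191712 - 11237\right) \left(-71478 - 147978\right) = -16 + 8 \cdot 180475 \left(-219456\right) = -16 + 8 \left(-39606321600\right) = -16 - 316850572800 = -316850572816$)
$\left(N - 463196\right) \left(\left(-174 + 117\right)^{2} + 174963\right) = \left(-316850572816 - 463196\right) \left(\left(-174 + 117\right)^{2} + 174963\right) = - 316851036012 \left(\left(-57\right)^{2} + 174963\right) = - 316851036012 \left(3249 + 174963\right) = \left(-316851036012\right) 178212 = -56466656829770544$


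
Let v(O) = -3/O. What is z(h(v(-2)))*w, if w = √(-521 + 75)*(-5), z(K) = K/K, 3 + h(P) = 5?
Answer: -5*I*√446 ≈ -105.59*I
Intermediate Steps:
h(P) = 2 (h(P) = -3 + 5 = 2)
z(K) = 1
w = -5*I*√446 (w = √(-446)*(-5) = (I*√446)*(-5) = -5*I*√446 ≈ -105.59*I)
z(h(v(-2)))*w = 1*(-5*I*√446) = -5*I*√446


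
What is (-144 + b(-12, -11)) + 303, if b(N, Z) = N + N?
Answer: 135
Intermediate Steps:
b(N, Z) = 2*N
(-144 + b(-12, -11)) + 303 = (-144 + 2*(-12)) + 303 = (-144 - 24) + 303 = -168 + 303 = 135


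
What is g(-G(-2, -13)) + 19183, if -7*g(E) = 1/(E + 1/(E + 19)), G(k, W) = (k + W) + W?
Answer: 176848030/9219 ≈ 19183.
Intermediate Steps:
G(k, W) = k + 2*W (G(k, W) = (W + k) + W = k + 2*W)
g(E) = -1/(7*(E + 1/(19 + E))) (g(E) = -1/(7*(E + 1/(E + 19))) = -1/(7*(E + 1/(19 + E))))
g(-G(-2, -13)) + 19183 = (-19 - (-1)*(-2 + 2*(-13)))/(7*(1 + (-(-2 + 2*(-13)))² + 19*(-(-2 + 2*(-13))))) + 19183 = (-19 - (-1)*(-2 - 26))/(7*(1 + (-(-2 - 26))² + 19*(-(-2 - 26)))) + 19183 = (-19 - (-1)*(-28))/(7*(1 + (-1*(-28))² + 19*(-1*(-28)))) + 19183 = (-19 - 1*28)/(7*(1 + 28² + 19*28)) + 19183 = (-19 - 28)/(7*(1 + 784 + 532)) + 19183 = (⅐)*(-47)/1317 + 19183 = (⅐)*(1/1317)*(-47) + 19183 = -47/9219 + 19183 = 176848030/9219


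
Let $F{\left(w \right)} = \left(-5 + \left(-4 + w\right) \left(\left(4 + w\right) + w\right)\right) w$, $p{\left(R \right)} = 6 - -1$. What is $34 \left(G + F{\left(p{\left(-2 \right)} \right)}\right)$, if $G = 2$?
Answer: $11730$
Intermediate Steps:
$p{\left(R \right)} = 7$ ($p{\left(R \right)} = 6 + 1 = 7$)
$F{\left(w \right)} = w \left(-5 + \left(-4 + w\right) \left(4 + 2 w\right)\right)$ ($F{\left(w \right)} = \left(-5 + \left(-4 + w\right) \left(4 + 2 w\right)\right) w = w \left(-5 + \left(-4 + w\right) \left(4 + 2 w\right)\right)$)
$34 \left(G + F{\left(p{\left(-2 \right)} \right)}\right) = 34 \left(2 + 7 \left(-21 - 28 + 2 \cdot 7^{2}\right)\right) = 34 \left(2 + 7 \left(-21 - 28 + 2 \cdot 49\right)\right) = 34 \left(2 + 7 \left(-21 - 28 + 98\right)\right) = 34 \left(2 + 7 \cdot 49\right) = 34 \left(2 + 343\right) = 34 \cdot 345 = 11730$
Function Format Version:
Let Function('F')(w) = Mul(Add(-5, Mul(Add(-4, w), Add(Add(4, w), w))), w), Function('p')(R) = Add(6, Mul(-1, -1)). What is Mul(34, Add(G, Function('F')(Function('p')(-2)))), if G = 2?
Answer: 11730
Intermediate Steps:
Function('p')(R) = 7 (Function('p')(R) = Add(6, 1) = 7)
Function('F')(w) = Mul(w, Add(-5, Mul(Add(-4, w), Add(4, Mul(2, w))))) (Function('F')(w) = Mul(Add(-5, Mul(Add(-4, w), Add(4, Mul(2, w)))), w) = Mul(w, Add(-5, Mul(Add(-4, w), Add(4, Mul(2, w))))))
Mul(34, Add(G, Function('F')(Function('p')(-2)))) = Mul(34, Add(2, Mul(7, Add(-21, Mul(-4, 7), Mul(2, Pow(7, 2)))))) = Mul(34, Add(2, Mul(7, Add(-21, -28, Mul(2, 49))))) = Mul(34, Add(2, Mul(7, Add(-21, -28, 98)))) = Mul(34, Add(2, Mul(7, 49))) = Mul(34, Add(2, 343)) = Mul(34, 345) = 11730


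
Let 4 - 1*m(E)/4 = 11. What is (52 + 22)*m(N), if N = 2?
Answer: -2072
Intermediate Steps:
m(E) = -28 (m(E) = 16 - 4*11 = 16 - 44 = -28)
(52 + 22)*m(N) = (52 + 22)*(-28) = 74*(-28) = -2072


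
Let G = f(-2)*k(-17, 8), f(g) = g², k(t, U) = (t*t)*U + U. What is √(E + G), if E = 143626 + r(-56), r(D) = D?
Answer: 5*√6114 ≈ 390.96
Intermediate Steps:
k(t, U) = U + U*t² (k(t, U) = t²*U + U = U*t² + U = U + U*t²)
G = 9280 (G = (-2)²*(8*(1 + (-17)²)) = 4*(8*(1 + 289)) = 4*(8*290) = 4*2320 = 9280)
E = 143570 (E = 143626 - 56 = 143570)
√(E + G) = √(143570 + 9280) = √152850 = 5*√6114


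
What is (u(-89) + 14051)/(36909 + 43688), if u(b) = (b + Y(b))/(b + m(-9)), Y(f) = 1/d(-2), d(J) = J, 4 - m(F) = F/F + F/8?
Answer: 867395/4975033 ≈ 0.17435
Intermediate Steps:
m(F) = 3 - F/8 (m(F) = 4 - (F/F + F/8) = 4 - (1 + F*(⅛)) = 4 - (1 + F/8) = 4 + (-1 - F/8) = 3 - F/8)
Y(f) = -½ (Y(f) = 1/(-2) = -½)
u(b) = (-½ + b)/(33/8 + b) (u(b) = (b - ½)/(b + (3 - ⅛*(-9))) = (-½ + b)/(b + (3 + 9/8)) = (-½ + b)/(b + 33/8) = (-½ + b)/(33/8 + b))
(u(-89) + 14051)/(36909 + 43688) = (4*(-1 + 2*(-89))/(33 + 8*(-89)) + 14051)/(36909 + 43688) = (4*(-1 - 178)/(33 - 712) + 14051)/80597 = (4*(-179)/(-679) + 14051)*(1/80597) = (4*(-1/679)*(-179) + 14051)*(1/80597) = (716/679 + 14051)*(1/80597) = (9541345/679)*(1/80597) = 867395/4975033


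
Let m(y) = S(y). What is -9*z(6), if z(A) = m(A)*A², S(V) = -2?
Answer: 648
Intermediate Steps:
m(y) = -2
z(A) = -2*A²
-9*z(6) = -(-18)*6² = -(-18)*36 = -9*(-72) = 648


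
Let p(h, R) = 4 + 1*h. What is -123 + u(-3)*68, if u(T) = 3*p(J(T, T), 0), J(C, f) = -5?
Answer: -327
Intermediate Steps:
p(h, R) = 4 + h
u(T) = -3 (u(T) = 3*(4 - 5) = 3*(-1) = -3)
-123 + u(-3)*68 = -123 - 3*68 = -123 - 204 = -327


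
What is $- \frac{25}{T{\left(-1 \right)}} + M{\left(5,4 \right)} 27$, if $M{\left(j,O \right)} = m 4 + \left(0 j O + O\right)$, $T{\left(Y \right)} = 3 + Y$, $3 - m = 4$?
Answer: $- \frac{25}{2} \approx -12.5$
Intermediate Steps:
$m = -1$ ($m = 3 - 4 = -1$)
$M{\left(j,O \right)} = -4 + O$ ($M{\left(j,O \right)} = \left(-1\right) 4 + \left(0 j O + O\right) = -4 + \left(0 O + O\right) = -4 + \left(0 + O\right) = -4 + O$)
$- \frac{25}{T{\left(-1 \right)}} + M{\left(5,4 \right)} 27 = - \frac{25}{3 - 1} + \left(-4 + 4\right) 27 = - \frac{25}{2} + 0 \cdot 27 = \left(-25\right) \frac{1}{2} + 0 = - \frac{25}{2} + 0 = - \frac{25}{2}$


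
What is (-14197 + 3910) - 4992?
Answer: -15279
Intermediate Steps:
(-14197 + 3910) - 4992 = -10287 - 4992 = -15279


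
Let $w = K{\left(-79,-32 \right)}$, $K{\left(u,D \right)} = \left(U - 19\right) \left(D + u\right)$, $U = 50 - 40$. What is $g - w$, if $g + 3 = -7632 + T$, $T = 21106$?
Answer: $12472$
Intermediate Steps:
$U = 10$
$g = 13471$ ($g = -3 + \left(-7632 + 21106\right) = -3 + 13474 = 13471$)
$K{\left(u,D \right)} = - 9 D - 9 u$ ($K{\left(u,D \right)} = \left(10 - 19\right) \left(D + u\right) = - 9 \left(D + u\right) = - 9 D - 9 u$)
$w = 999$ ($w = \left(-9\right) \left(-32\right) - -711 = 288 + 711 = 999$)
$g - w = 13471 - 999 = 12472$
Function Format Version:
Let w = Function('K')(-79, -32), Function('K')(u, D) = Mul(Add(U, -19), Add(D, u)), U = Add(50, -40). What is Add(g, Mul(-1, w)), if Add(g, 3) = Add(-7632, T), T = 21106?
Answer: 12472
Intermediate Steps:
U = 10
g = 13471 (g = Add(-3, Add(-7632, 21106)) = Add(-3, 13474) = 13471)
Function('K')(u, D) = Add(Mul(-9, D), Mul(-9, u)) (Function('K')(u, D) = Mul(Add(10, -19), Add(D, u)) = Mul(-9, Add(D, u)) = Add(Mul(-9, D), Mul(-9, u)))
w = 999 (w = Add(Mul(-9, -32), Mul(-9, -79)) = Add(288, 711) = 999)
Add(g, Mul(-1, w)) = Add(13471, Mul(-1, 999)) = Add(13471, -999) = 12472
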